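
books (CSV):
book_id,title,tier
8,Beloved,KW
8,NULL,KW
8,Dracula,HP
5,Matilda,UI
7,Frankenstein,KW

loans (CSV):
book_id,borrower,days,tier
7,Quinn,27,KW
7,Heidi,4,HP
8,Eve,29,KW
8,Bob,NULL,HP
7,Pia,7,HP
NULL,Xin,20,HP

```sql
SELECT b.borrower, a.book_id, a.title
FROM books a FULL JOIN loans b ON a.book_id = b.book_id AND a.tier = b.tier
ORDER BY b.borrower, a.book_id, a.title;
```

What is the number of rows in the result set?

FULL OUTER JOIN keeps every row from both sides; unmatched rows get NULL for the other side's columns.
Matching on a.book_id = b.book_id AND a.tier = b.tier. A NULL in a compared column never satisfies the condition.
Matched pairs: 4; unmatched a rows kept: 1; unmatched b rows kept: 3.
Total: 4 matched + 4 padded = 8 rows.

8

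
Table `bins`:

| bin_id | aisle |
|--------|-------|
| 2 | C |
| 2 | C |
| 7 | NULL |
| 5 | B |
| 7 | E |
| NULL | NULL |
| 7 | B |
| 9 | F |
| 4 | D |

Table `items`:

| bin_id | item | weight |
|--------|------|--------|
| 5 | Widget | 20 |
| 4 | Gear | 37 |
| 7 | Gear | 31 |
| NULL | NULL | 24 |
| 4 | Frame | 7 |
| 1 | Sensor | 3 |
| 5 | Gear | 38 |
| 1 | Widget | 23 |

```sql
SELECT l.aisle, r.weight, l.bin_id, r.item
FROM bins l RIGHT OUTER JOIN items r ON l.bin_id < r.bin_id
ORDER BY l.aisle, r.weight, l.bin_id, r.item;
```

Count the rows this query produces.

17

RIGHT JOIN keeps every row from `items`; unmatched rows get NULL for `bins`'s columns.
Matching on l.bin_id < r.bin_id. A NULL in a compared column never satisfies the condition.
Matched pairs: 14; unmatched r rows kept: 3.
Total: 14 matched + 3 padded = 17 rows.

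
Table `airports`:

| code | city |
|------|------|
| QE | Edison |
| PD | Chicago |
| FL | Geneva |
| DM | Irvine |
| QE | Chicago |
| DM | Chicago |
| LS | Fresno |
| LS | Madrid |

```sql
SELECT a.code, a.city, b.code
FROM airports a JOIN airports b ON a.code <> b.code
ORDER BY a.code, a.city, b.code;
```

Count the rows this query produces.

50

INNER JOIN keeps only pairs where the ON condition holds.
Matching on a.code <> b.code.
- a row (code=QE): matches 6 b row(s) → 6 output row(s).
- a row (code=PD): matches 7 b row(s) → 7 output row(s).
- a row (code=FL): matches 7 b row(s) → 7 output row(s).
- a row (code=DM): matches 6 b row(s) → 6 output row(s).
- a row (code=QE): matches 6 b row(s) → 6 output row(s).
- a row (code=DM): matches 6 b row(s) → 6 output row(s).
- a row (code=LS): matches 6 b row(s) → 6 output row(s).
- a row (code=LS): matches 6 b row(s) → 6 output row(s).
Total: 50 rows.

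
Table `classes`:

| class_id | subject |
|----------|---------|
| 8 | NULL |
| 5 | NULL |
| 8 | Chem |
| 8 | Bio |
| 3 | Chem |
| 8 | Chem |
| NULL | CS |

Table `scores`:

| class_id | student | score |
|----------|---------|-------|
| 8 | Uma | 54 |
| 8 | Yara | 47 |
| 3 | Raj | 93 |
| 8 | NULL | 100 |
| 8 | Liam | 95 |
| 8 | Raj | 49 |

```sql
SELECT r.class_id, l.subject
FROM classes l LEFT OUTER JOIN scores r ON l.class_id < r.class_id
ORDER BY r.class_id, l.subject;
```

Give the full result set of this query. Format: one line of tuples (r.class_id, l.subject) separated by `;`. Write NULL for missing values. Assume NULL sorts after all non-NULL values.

(8, Chem); (8, Chem); (8, Chem); (8, Chem); (8, Chem); (8, NULL); (8, NULL); (8, NULL); (8, NULL); (8, NULL); (NULL, Bio); (NULL, CS); (NULL, Chem); (NULL, Chem); (NULL, NULL)

LEFT JOIN keeps every row from `classes`; unmatched rows get NULL for `scores`'s columns.
Matching on l.class_id < r.class_id. A NULL in a compared column never satisfies the condition.
- l row (class_id=8): no match → kept, r columns NULL.
- l row (class_id=5): matches 5 r row(s) → 5 output row(s).
- l row (class_id=8): no match → kept, r columns NULL.
- l row (class_id=8): no match → kept, r columns NULL.
- l row (class_id=3): matches 5 r row(s) → 5 output row(s).
- l row (class_id=8): no match → kept, r columns NULL.
- l row (class_id=NULL): no match → kept, r columns NULL.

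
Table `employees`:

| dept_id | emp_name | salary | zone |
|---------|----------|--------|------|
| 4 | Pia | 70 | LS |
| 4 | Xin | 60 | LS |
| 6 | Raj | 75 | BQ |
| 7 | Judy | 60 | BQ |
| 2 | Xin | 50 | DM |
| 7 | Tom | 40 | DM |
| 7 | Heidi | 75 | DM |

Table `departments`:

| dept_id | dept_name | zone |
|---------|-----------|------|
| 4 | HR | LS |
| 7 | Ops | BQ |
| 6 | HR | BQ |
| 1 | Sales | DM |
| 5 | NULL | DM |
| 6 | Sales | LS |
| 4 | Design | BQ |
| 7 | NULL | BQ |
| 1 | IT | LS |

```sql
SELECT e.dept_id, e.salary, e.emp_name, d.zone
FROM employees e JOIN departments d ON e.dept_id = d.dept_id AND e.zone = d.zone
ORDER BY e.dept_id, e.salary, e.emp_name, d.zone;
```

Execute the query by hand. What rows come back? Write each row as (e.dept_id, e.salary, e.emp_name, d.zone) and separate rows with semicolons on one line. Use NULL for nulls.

INNER JOIN keeps only pairs where the ON condition holds.
Matching on e.dept_id = d.dept_id AND e.zone = d.zone.
- e row (dept_id=4, zone=LS): matches 1 d row(s) → 1 output row(s).
- e row (dept_id=4, zone=LS): matches 1 d row(s) → 1 output row(s).
- e row (dept_id=6, zone=BQ): matches 1 d row(s) → 1 output row(s).
- e row (dept_id=7, zone=BQ): matches 2 d row(s) → 2 output row(s).
- e row (dept_id=2, zone=DM): no match → dropped.
- e row (dept_id=7, zone=DM): no match → dropped.
- e row (dept_id=7, zone=DM): no match → dropped.
After projecting and ordering:
e.dept_id | e.salary | e.emp_name | d.zone
4 | 60 | Xin | LS
4 | 70 | Pia | LS
6 | 75 | Raj | BQ
7 | 60 | Judy | BQ
7 | 60 | Judy | BQ

(4, 60, Xin, LS); (4, 70, Pia, LS); (6, 75, Raj, BQ); (7, 60, Judy, BQ); (7, 60, Judy, BQ)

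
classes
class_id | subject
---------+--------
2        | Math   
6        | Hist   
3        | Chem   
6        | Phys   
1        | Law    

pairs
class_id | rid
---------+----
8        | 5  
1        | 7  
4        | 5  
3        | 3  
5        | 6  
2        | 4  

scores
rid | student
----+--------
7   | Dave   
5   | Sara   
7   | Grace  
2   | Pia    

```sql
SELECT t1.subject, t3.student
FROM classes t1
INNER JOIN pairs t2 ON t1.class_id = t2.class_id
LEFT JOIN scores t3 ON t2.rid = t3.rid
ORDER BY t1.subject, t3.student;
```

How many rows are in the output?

4

Step 1 — t1 INNER JOIN t2 on class_id → 3 row(s).
Then LEFT JOIN `scores t3` on rid: each of those 3 rows is kept; rows whose t2.rid has no match in t3 get NULL for t3's columns.
Result: 4 row(s).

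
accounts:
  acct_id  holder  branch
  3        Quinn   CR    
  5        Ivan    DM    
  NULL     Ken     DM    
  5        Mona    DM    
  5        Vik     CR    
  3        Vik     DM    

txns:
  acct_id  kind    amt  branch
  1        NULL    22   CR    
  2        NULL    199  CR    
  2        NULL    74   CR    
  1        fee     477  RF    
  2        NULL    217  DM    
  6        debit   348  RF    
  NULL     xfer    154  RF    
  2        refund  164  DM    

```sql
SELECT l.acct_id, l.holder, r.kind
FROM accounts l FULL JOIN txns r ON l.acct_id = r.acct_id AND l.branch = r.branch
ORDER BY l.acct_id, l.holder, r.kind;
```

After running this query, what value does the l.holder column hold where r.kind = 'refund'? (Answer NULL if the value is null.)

NULL

FULL OUTER JOIN keeps every row from both sides; unmatched rows get NULL for the other side's columns.
Matching on l.acct_id = r.acct_id AND l.branch = r.branch. A NULL in a compared column never satisfies the condition.
- acct_id=3, branch=CR: no r row matches, row kept with r columns NULL.
- acct_id=5, branch=DM: no r row matches, row kept with r columns NULL.
- acct_id=NULL, branch=DM: no r row matches, row kept with r columns NULL.
- acct_id=5, branch=DM: no r row matches, row kept with r columns NULL.
- acct_id=5, branch=CR: no r row matches, row kept with r columns NULL.
- acct_id=3, branch=DM: no r row matches, row kept with r columns NULL.
- 8 row(s) from r found no l partner → padded with NULL.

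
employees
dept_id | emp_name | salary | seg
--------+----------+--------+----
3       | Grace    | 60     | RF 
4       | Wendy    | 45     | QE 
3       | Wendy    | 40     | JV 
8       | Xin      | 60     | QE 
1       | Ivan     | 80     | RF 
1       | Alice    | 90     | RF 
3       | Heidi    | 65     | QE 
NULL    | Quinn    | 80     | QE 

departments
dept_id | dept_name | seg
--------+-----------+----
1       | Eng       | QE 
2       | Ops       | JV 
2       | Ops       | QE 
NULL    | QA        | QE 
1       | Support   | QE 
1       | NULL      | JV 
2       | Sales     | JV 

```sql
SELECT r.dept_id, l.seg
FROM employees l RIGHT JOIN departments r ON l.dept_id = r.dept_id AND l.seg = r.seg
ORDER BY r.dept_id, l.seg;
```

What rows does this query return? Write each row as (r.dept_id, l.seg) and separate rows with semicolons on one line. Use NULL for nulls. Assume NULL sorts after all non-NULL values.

(1, NULL); (1, NULL); (1, NULL); (2, NULL); (2, NULL); (2, NULL); (NULL, NULL)

RIGHT JOIN keeps every row from `departments`; unmatched rows get NULL for `employees`'s columns.
Matching on l.dept_id = r.dept_id AND l.seg = r.seg. A NULL in a compared column never satisfies the condition.
- l (dept_id=3, seg=RF) has no partner in r.
- l (dept_id=4, seg=QE) has no partner in r.
- l (dept_id=3, seg=JV) has no partner in r.
- l (dept_id=8, seg=QE) has no partner in r.
- l (dept_id=1, seg=RF) has no partner in r.
- l (dept_id=1, seg=RF) has no partner in r.
- l (dept_id=3, seg=QE) has no partner in r.
- l (dept_id=NULL, seg=QE) has no partner in r.
- 7 r row(s) had no l match → kept, l columns NULL.
After projecting and ordering:
r.dept_id | l.seg
1 | NULL
1 | NULL
1 | NULL
2 | NULL
2 | NULL
2 | NULL
NULL | NULL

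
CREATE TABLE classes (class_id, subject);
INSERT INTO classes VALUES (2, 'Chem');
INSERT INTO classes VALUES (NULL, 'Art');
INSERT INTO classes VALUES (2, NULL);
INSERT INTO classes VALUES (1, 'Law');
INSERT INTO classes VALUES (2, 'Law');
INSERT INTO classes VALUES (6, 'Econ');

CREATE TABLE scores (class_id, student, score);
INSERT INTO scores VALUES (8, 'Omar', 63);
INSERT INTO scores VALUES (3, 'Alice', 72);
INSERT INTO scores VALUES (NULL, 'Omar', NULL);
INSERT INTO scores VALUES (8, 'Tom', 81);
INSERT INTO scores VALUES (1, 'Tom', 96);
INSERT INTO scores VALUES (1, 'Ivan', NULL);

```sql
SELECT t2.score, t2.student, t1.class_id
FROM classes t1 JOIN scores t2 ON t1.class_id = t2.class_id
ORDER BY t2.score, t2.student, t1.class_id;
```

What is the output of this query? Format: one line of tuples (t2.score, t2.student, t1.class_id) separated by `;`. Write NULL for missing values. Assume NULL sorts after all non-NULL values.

INNER JOIN keeps only pairs where the ON condition holds.
Matching on t1.class_id = t2.class_id. A NULL in a compared column never satisfies the condition.
- t1 (class_id=2) has no partner → excluded.
- t1 (class_id=NULL) has no partner → excluded.
- t1 (class_id=2) has no partner → excluded.
- t1 (class_id=1) pairs with 2 row(s) of t2.
- t1 (class_id=2) has no partner → excluded.
- t1 (class_id=6) has no partner → excluded.
After projecting and ordering:
t2.score | t2.student | t1.class_id
96 | Tom | 1
NULL | Ivan | 1

(96, Tom, 1); (NULL, Ivan, 1)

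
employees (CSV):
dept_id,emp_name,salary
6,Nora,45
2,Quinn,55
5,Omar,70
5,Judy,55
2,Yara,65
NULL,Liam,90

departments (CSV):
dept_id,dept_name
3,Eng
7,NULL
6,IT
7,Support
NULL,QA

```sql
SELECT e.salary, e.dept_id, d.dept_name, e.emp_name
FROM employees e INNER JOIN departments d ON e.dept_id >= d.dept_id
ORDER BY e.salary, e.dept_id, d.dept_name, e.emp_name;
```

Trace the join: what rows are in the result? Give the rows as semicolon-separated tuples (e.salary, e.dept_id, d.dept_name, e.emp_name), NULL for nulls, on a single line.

(45, 6, Eng, Nora); (45, 6, IT, Nora); (55, 5, Eng, Judy); (70, 5, Eng, Omar)

INNER JOIN keeps only pairs where the ON condition holds.
Matching on e.dept_id >= d.dept_id. A NULL in a compared column never satisfies the condition.
Matched pairs: 4.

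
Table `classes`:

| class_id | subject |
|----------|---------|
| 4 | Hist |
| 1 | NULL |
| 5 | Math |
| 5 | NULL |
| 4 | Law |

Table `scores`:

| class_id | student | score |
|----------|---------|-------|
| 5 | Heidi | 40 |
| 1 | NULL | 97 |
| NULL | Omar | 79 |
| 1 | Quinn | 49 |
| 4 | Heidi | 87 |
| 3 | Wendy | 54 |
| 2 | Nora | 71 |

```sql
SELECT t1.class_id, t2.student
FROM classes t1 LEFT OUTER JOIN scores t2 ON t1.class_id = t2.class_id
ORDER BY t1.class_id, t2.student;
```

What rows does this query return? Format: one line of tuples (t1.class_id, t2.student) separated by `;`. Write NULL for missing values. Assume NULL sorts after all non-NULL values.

(1, Quinn); (1, NULL); (4, Heidi); (4, Heidi); (5, Heidi); (5, Heidi)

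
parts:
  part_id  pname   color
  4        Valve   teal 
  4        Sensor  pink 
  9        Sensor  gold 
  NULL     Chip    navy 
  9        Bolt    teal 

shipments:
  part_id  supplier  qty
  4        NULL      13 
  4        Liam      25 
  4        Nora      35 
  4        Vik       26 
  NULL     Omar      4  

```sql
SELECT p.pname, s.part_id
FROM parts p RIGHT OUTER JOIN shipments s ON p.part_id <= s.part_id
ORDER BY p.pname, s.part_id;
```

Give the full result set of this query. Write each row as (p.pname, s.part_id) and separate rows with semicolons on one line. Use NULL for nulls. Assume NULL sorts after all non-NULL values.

(Sensor, 4); (Sensor, 4); (Sensor, 4); (Sensor, 4); (Valve, 4); (Valve, 4); (Valve, 4); (Valve, 4); (NULL, NULL)

RIGHT JOIN keeps every row from `shipments`; unmatched rows get NULL for `parts`'s columns.
Matching on p.part_id <= s.part_id. A NULL in a compared column never satisfies the condition.
Matched pairs: 8; unmatched s rows kept: 1.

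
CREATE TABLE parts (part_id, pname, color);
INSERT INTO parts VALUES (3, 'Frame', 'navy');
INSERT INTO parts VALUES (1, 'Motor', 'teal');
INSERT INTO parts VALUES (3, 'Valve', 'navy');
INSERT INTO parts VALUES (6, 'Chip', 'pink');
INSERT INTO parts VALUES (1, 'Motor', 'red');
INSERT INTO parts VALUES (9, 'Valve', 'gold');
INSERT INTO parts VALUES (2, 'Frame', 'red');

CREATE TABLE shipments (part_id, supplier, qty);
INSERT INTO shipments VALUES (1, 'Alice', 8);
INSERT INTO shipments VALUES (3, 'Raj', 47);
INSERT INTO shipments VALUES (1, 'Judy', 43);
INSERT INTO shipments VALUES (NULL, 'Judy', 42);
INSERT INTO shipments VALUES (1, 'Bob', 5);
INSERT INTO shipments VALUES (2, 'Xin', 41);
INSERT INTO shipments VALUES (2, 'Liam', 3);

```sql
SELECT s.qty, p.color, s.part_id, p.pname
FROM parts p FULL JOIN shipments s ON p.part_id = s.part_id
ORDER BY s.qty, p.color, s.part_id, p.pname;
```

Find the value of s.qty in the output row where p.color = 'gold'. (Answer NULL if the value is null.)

NULL

FULL OUTER JOIN keeps every row from both sides; unmatched rows get NULL for the other side's columns.
Matching on p.part_id = s.part_id. A NULL in a compared column never satisfies the condition.
- part_id=3: 1 matching s row(s), so 1 row(s) emitted.
- part_id=1: 3 matching s row(s), so 3 row(s) emitted.
- part_id=3: 1 matching s row(s), so 1 row(s) emitted.
- part_id=6: no s row matches, row kept with s columns NULL.
- part_id=1: 3 matching s row(s), so 3 row(s) emitted.
- part_id=9: no s row matches, row kept with s columns NULL.
- part_id=2: 2 matching s row(s), so 2 row(s) emitted.
- 1 row(s) from s found no p partner → padded with NULL.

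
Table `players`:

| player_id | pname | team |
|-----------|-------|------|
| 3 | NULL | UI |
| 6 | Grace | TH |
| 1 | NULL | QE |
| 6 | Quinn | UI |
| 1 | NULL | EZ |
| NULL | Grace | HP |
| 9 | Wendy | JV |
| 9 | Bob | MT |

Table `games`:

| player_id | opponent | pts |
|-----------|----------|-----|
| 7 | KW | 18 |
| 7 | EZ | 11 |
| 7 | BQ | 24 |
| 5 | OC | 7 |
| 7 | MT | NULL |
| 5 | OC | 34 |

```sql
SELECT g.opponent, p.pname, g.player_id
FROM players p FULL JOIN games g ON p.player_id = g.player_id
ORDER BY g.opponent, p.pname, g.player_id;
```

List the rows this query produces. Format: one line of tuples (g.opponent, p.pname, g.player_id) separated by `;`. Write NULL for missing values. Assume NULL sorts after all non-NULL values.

(BQ, NULL, 7); (EZ, NULL, 7); (KW, NULL, 7); (MT, NULL, 7); (OC, NULL, 5); (OC, NULL, 5); (NULL, Bob, NULL); (NULL, Grace, NULL); (NULL, Grace, NULL); (NULL, Quinn, NULL); (NULL, Wendy, NULL); (NULL, NULL, NULL); (NULL, NULL, NULL); (NULL, NULL, NULL)

FULL OUTER JOIN keeps every row from both sides; unmatched rows get NULL for the other side's columns.
Matching on p.player_id = g.player_id. A NULL in a compared column never satisfies the condition.
Matched pairs: 0; unmatched p rows kept: 8; unmatched g rows kept: 6.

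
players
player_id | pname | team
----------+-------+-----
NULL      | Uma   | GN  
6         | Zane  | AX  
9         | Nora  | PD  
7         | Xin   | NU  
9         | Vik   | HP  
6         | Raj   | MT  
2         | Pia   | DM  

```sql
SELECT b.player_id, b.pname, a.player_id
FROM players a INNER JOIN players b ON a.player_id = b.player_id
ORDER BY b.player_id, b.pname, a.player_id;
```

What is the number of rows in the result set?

10

INNER JOIN keeps only pairs where the ON condition holds.
Matching on a.player_id = b.player_id. A NULL in a compared column never satisfies the condition.
- a (player_id=NULL) has no partner → excluded.
- a (player_id=6) pairs with 2 row(s) of b.
- a (player_id=9) pairs with 2 row(s) of b.
- a (player_id=7) pairs with 1 row(s) of b.
- a (player_id=9) pairs with 2 row(s) of b.
- a (player_id=6) pairs with 2 row(s) of b.
- a (player_id=2) pairs with 1 row(s) of b.
Total: 10 rows.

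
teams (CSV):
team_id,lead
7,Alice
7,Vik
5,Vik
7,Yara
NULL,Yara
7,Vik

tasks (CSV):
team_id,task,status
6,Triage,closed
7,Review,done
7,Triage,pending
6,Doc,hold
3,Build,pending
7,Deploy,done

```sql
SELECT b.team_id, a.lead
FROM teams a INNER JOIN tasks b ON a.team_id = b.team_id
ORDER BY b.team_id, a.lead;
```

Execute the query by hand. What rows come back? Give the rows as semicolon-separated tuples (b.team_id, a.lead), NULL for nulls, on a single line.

(7, Alice); (7, Alice); (7, Alice); (7, Vik); (7, Vik); (7, Vik); (7, Vik); (7, Vik); (7, Vik); (7, Yara); (7, Yara); (7, Yara)

INNER JOIN keeps only pairs where the ON condition holds.
Matching on a.team_id = b.team_id. A NULL in a compared column never satisfies the condition.
- a[0] team_id=7 → 3 match(es) in b → 3 row(s).
- a[1] team_id=7 → 3 match(es) in b → 3 row(s).
- a[2] team_id=5 → no match; dropped.
- a[3] team_id=7 → 3 match(es) in b → 3 row(s).
- a[4] team_id=NULL → no match; dropped.
- a[5] team_id=7 → 3 match(es) in b → 3 row(s).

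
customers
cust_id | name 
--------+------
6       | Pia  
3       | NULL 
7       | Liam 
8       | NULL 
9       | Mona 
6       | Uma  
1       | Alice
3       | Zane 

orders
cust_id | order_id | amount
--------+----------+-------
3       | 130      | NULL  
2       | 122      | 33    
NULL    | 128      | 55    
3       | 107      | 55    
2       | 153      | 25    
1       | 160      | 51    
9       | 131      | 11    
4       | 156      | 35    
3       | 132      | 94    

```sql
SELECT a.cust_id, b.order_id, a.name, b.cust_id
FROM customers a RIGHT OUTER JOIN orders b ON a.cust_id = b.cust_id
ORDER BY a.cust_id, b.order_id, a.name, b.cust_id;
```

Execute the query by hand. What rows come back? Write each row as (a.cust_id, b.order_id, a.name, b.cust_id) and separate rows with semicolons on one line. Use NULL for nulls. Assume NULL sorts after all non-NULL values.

(1, 160, Alice, 1); (3, 107, Zane, 3); (3, 107, NULL, 3); (3, 130, Zane, 3); (3, 130, NULL, 3); (3, 132, Zane, 3); (3, 132, NULL, 3); (9, 131, Mona, 9); (NULL, 122, NULL, 2); (NULL, 128, NULL, NULL); (NULL, 153, NULL, 2); (NULL, 156, NULL, 4)

RIGHT JOIN keeps every row from `orders`; unmatched rows get NULL for `customers`'s columns.
Matching on a.cust_id = b.cust_id. A NULL in a compared column never satisfies the condition.
- a row (cust_id=6): no match.
- a row (cust_id=3): matches 3 b row(s) → 3 output row(s).
- a row (cust_id=7): no match.
- a row (cust_id=8): no match.
- a row (cust_id=9): matches 1 b row(s) → 1 output row(s).
- a row (cust_id=6): no match.
- a row (cust_id=1): matches 1 b row(s) → 1 output row(s).
- a row (cust_id=3): matches 3 b row(s) → 3 output row(s).
- plus 4 unmatched b row(s), each kept with NULL a columns.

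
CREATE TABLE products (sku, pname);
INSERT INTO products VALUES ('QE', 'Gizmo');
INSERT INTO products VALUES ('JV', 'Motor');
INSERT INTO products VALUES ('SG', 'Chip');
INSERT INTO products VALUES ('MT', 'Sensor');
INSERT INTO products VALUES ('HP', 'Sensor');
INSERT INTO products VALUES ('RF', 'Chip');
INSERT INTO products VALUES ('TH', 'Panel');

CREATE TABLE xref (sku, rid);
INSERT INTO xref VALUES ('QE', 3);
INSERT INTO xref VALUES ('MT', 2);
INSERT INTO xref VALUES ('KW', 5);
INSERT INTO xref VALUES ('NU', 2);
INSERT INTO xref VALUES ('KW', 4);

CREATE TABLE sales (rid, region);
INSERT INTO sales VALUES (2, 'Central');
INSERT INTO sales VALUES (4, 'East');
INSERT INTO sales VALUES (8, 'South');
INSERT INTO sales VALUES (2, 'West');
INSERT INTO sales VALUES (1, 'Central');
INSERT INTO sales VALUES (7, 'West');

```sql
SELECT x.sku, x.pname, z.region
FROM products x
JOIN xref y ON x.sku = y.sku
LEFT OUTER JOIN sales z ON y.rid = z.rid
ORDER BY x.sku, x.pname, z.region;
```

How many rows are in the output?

3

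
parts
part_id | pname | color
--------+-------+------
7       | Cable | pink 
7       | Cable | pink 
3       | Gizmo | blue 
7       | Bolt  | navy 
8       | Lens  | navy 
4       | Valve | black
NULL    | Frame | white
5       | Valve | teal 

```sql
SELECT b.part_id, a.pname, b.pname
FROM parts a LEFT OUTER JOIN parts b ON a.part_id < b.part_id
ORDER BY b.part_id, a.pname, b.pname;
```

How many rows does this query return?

20

LEFT JOIN keeps every row from `parts a`; unmatched rows get NULL for `parts b`'s columns.
Matching on a.part_id < b.part_id. A NULL in a compared column never satisfies the condition.
Matched pairs: 18; unmatched a rows kept: 2.
Total: 18 matched + 2 padded = 20 rows.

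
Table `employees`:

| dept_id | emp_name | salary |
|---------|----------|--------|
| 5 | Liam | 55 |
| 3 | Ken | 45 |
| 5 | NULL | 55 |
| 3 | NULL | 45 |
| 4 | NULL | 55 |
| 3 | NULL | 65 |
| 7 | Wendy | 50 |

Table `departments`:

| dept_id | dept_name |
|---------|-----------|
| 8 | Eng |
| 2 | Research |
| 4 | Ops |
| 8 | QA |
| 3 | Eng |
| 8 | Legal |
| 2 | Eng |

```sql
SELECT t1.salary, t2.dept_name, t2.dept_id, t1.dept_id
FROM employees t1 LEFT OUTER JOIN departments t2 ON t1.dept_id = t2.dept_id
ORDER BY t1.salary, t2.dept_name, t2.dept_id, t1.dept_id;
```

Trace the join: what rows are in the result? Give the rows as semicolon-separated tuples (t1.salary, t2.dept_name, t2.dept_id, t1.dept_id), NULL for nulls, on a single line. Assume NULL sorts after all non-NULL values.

(45, Eng, 3, 3); (45, Eng, 3, 3); (50, NULL, NULL, 7); (55, Ops, 4, 4); (55, NULL, NULL, 5); (55, NULL, NULL, 5); (65, Eng, 3, 3)

LEFT JOIN keeps every row from `employees`; unmatched rows get NULL for `departments`'s columns.
Matching on t1.dept_id = t2.dept_id.
- dept_id=5: no t2 row matches, row kept with t2 columns NULL.
- dept_id=3: 1 matching t2 row(s), so 1 row(s) emitted.
- dept_id=5: no t2 row matches, row kept with t2 columns NULL.
- dept_id=3: 1 matching t2 row(s), so 1 row(s) emitted.
- dept_id=4: 1 matching t2 row(s), so 1 row(s) emitted.
- dept_id=3: 1 matching t2 row(s), so 1 row(s) emitted.
- dept_id=7: no t2 row matches, row kept with t2 columns NULL.
After projecting and ordering:
t1.salary | t2.dept_name | t2.dept_id | t1.dept_id
45 | Eng | 3 | 3
45 | Eng | 3 | 3
50 | NULL | NULL | 7
55 | Ops | 4 | 4
55 | NULL | NULL | 5
55 | NULL | NULL | 5
65 | Eng | 3 | 3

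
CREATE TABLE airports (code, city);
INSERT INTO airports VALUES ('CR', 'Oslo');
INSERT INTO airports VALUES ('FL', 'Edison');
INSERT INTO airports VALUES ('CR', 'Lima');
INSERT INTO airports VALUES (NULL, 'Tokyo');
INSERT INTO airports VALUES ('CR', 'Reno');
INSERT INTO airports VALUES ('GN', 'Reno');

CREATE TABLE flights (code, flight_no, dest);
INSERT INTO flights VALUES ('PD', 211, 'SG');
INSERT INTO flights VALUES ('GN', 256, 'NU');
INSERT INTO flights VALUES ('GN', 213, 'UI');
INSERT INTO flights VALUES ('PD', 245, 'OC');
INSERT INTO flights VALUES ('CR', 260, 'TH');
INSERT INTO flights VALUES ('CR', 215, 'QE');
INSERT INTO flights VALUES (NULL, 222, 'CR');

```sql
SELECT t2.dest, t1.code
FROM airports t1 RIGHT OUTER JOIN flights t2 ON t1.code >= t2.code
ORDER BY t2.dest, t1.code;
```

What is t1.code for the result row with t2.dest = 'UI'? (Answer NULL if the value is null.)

GN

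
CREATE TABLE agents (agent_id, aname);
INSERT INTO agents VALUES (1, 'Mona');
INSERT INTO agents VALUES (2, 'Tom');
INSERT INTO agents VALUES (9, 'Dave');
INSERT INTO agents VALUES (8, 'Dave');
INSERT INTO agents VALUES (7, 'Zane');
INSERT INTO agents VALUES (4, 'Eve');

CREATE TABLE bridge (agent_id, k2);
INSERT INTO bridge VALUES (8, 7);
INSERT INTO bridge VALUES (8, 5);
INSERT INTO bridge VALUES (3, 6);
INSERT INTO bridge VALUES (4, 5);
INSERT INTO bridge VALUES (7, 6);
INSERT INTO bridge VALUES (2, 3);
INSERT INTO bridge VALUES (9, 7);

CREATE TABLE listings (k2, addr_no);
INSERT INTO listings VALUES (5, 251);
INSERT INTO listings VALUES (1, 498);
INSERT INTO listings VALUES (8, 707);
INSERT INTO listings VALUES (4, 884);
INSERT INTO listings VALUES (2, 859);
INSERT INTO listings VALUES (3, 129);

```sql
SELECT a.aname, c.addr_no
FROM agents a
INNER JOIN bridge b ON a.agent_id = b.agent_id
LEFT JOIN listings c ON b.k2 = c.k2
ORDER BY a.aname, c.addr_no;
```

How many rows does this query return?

6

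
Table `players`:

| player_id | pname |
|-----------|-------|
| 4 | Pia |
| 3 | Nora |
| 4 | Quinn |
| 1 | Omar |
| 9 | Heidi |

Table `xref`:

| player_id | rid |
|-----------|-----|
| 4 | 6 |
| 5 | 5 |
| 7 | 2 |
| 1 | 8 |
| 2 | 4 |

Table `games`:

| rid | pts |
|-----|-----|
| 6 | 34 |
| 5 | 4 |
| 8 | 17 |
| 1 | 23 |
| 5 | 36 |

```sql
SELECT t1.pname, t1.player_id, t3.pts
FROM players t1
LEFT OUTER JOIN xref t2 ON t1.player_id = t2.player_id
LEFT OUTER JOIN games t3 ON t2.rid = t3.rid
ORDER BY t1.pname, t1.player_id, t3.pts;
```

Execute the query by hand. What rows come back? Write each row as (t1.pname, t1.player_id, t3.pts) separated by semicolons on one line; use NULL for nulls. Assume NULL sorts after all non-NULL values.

(Heidi, 9, NULL); (Nora, 3, NULL); (Omar, 1, 17); (Pia, 4, 34); (Quinn, 4, 34)

Evaluate left to right. First `players t1 LEFT JOIN xref t2` on player_id: 5 row(s).
Then LEFT JOIN `games t3` on rid: each of those 5 rows is kept; rows whose t2.rid has no match in t3 get NULL for t3's columns.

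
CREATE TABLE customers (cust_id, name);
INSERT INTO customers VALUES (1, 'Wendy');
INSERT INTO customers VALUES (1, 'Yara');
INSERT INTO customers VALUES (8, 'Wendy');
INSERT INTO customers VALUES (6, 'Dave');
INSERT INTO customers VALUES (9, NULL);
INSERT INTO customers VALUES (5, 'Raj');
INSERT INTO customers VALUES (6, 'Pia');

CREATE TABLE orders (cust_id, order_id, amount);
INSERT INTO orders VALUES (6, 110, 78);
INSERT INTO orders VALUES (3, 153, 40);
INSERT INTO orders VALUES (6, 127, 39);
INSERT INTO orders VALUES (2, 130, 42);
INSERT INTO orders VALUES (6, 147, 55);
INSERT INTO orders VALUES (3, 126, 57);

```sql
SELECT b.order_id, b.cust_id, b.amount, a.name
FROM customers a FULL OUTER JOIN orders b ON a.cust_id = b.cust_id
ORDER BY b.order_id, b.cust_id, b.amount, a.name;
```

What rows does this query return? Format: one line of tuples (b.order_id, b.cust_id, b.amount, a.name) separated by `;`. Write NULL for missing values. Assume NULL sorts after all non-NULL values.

(110, 6, 78, Dave); (110, 6, 78, Pia); (126, 3, 57, NULL); (127, 6, 39, Dave); (127, 6, 39, Pia); (130, 2, 42, NULL); (147, 6, 55, Dave); (147, 6, 55, Pia); (153, 3, 40, NULL); (NULL, NULL, NULL, Raj); (NULL, NULL, NULL, Wendy); (NULL, NULL, NULL, Wendy); (NULL, NULL, NULL, Yara); (NULL, NULL, NULL, NULL)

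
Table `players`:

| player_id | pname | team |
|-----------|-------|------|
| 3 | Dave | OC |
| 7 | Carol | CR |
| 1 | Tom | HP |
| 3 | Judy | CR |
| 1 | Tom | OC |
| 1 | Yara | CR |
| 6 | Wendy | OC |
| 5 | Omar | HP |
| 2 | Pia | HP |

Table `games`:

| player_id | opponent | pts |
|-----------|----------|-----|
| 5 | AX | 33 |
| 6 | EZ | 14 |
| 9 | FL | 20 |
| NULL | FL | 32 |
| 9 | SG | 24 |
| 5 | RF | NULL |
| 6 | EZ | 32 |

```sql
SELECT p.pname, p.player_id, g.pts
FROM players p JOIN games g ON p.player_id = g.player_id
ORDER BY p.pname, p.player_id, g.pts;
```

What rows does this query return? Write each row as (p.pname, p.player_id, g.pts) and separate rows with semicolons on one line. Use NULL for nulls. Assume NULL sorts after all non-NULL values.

(Omar, 5, 33); (Omar, 5, NULL); (Wendy, 6, 14); (Wendy, 6, 32)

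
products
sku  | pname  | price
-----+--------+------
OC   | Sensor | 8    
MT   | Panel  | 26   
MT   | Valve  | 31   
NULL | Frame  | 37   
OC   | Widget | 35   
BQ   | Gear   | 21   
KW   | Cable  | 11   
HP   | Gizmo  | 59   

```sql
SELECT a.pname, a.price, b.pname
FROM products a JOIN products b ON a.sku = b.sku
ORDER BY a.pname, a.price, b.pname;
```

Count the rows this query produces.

11

INNER JOIN keeps only pairs where the ON condition holds.
Matching on a.sku = b.sku. A NULL in a compared column never satisfies the condition.
Matched pairs: 11.
Total: 11 rows.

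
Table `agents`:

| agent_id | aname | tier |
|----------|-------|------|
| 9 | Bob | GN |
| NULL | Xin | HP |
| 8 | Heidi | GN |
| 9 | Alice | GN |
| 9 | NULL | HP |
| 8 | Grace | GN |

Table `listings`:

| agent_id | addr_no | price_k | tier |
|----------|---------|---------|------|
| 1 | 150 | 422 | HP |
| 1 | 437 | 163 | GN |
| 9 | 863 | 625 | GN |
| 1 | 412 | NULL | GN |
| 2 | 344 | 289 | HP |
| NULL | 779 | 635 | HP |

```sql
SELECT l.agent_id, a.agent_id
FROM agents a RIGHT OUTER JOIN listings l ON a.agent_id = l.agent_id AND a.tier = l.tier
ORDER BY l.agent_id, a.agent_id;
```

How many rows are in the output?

7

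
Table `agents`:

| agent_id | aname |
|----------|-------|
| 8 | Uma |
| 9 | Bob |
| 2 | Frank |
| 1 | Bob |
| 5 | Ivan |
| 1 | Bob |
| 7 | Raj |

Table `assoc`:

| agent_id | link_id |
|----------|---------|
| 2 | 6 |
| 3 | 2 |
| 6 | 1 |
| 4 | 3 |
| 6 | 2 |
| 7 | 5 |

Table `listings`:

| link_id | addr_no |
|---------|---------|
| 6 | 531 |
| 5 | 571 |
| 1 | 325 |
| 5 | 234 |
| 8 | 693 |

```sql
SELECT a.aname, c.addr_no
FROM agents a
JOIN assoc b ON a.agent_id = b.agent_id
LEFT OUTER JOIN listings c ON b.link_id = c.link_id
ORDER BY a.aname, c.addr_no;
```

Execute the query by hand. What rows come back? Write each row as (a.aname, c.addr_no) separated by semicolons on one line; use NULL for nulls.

Evaluate left to right. First `agents a INNER JOIN assoc b` on agent_id: 2 row(s).
Then LEFT JOIN `listings c` on link_id: each of those 2 rows is kept; rows whose b.link_id has no match in c get NULL for c's columns.

(Frank, 531); (Raj, 234); (Raj, 571)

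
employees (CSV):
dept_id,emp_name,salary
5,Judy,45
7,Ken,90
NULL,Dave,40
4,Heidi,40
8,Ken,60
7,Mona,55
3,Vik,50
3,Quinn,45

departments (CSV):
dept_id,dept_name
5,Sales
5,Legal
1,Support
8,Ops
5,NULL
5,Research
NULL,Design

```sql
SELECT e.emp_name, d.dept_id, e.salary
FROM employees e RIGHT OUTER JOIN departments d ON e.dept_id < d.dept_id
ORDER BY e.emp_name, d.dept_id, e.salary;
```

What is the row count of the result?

RIGHT JOIN keeps every row from `departments`; unmatched rows get NULL for `employees`'s columns.
Matching on e.dept_id < d.dept_id. A NULL in a compared column never satisfies the condition.
- e (dept_id=5) pairs with 1 row(s) of d.
- e (dept_id=7) pairs with 1 row(s) of d.
- e (dept_id=NULL) has no partner in d.
- e (dept_id=4) pairs with 5 row(s) of d.
- e (dept_id=8) has no partner in d.
- e (dept_id=7) pairs with 1 row(s) of d.
- e (dept_id=3) pairs with 5 row(s) of d.
- e (dept_id=3) pairs with 5 row(s) of d.
- 2 d row(s) had no e match → kept, e columns NULL.
Total: 18 matched + 2 padded = 20 rows.

20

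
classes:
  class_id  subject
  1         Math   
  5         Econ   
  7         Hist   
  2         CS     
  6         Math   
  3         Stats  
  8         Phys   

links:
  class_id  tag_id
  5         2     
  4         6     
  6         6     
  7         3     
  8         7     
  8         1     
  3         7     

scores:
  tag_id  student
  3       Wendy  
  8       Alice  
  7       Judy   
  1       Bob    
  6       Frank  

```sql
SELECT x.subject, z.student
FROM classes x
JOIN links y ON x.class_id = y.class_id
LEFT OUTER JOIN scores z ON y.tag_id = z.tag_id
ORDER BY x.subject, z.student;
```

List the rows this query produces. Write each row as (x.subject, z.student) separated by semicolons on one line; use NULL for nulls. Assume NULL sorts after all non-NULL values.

(Econ, NULL); (Hist, Wendy); (Math, Frank); (Phys, Bob); (Phys, Judy); (Stats, Judy)

Joins associate left-to-right: classes INNER JOIN links on class_id gives 6 intermediate row(s).
Then LEFT JOIN `scores z` on tag_id: each of those 6 rows is kept; rows whose y.tag_id has no match in z get NULL for z's columns.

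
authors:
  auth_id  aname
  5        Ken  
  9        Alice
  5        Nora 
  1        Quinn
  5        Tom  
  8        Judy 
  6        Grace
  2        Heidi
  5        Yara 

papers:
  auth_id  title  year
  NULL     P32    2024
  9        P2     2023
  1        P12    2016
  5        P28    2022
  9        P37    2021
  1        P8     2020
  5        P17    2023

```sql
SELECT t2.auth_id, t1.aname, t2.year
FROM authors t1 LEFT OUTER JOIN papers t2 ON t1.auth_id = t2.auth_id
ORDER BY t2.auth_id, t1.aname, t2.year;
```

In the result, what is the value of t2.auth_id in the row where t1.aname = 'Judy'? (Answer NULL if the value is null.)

LEFT JOIN keeps every row from `authors`; unmatched rows get NULL for `papers`'s columns.
Matching on t1.auth_id = t2.auth_id. A NULL in a compared column never satisfies the condition.
- t1 row (auth_id=5): matches 2 t2 row(s) → 2 output row(s).
- t1 row (auth_id=9): matches 2 t2 row(s) → 2 output row(s).
- t1 row (auth_id=5): matches 2 t2 row(s) → 2 output row(s).
- t1 row (auth_id=1): matches 2 t2 row(s) → 2 output row(s).
- t1 row (auth_id=5): matches 2 t2 row(s) → 2 output row(s).
- t1 row (auth_id=8): no match → kept, t2 columns NULL.
- t1 row (auth_id=6): no match → kept, t2 columns NULL.
- t1 row (auth_id=2): no match → kept, t2 columns NULL.
- t1 row (auth_id=5): matches 2 t2 row(s) → 2 output row(s).

NULL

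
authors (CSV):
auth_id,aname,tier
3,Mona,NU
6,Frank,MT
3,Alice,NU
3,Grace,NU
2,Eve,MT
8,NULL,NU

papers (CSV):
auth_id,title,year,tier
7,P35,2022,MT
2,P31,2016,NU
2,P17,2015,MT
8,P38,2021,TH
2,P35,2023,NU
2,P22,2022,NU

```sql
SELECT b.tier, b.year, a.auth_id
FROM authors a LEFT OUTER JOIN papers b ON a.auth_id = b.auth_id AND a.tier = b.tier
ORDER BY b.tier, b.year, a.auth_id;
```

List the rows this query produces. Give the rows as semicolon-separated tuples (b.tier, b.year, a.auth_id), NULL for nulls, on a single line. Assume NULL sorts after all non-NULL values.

(MT, 2015, 2); (NULL, NULL, 3); (NULL, NULL, 3); (NULL, NULL, 3); (NULL, NULL, 6); (NULL, NULL, 8)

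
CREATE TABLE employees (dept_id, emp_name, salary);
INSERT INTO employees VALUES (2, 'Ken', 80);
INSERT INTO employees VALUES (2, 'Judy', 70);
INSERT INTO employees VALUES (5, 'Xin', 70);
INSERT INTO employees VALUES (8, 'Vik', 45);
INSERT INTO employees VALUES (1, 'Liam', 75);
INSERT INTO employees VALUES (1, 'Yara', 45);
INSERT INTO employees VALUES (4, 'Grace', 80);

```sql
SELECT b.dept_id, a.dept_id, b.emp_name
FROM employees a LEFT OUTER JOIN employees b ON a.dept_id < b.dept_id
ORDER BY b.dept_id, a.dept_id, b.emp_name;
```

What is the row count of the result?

LEFT JOIN keeps every row from `employees a`; unmatched rows get NULL for `employees b`'s columns.
Matching on a.dept_id < b.dept_id.
Matched pairs: 19; unmatched a rows kept: 1.
Total: 19 matched + 1 padded = 20 rows.

20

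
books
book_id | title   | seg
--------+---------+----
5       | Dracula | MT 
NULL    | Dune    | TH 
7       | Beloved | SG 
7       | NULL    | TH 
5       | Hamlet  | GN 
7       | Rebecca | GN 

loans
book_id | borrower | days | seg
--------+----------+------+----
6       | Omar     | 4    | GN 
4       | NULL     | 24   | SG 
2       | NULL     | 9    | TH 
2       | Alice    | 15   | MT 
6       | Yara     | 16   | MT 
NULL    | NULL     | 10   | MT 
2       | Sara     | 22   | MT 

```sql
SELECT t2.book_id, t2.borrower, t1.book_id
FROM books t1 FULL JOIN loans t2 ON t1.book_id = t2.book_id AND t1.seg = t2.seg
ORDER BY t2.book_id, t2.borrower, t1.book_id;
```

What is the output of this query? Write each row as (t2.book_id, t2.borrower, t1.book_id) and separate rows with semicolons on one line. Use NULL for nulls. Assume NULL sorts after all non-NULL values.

FULL OUTER JOIN keeps every row from both sides; unmatched rows get NULL for the other side's columns.
Matching on t1.book_id = t2.book_id AND t1.seg = t2.seg. A NULL in a compared column never satisfies the condition.
- t1 row (book_id=5, seg=MT): no match → kept, t2 columns NULL.
- t1 row (book_id=NULL, seg=TH): no match → kept, t2 columns NULL.
- t1 row (book_id=7, seg=SG): no match → kept, t2 columns NULL.
- t1 row (book_id=7, seg=TH): no match → kept, t2 columns NULL.
- t1 row (book_id=5, seg=GN): no match → kept, t2 columns NULL.
- t1 row (book_id=7, seg=GN): no match → kept, t2 columns NULL.
- plus 7 unmatched t2 row(s), each kept with NULL t1 columns.

(2, Alice, NULL); (2, Sara, NULL); (2, NULL, NULL); (4, NULL, NULL); (6, Omar, NULL); (6, Yara, NULL); (NULL, NULL, 5); (NULL, NULL, 5); (NULL, NULL, 7); (NULL, NULL, 7); (NULL, NULL, 7); (NULL, NULL, NULL); (NULL, NULL, NULL)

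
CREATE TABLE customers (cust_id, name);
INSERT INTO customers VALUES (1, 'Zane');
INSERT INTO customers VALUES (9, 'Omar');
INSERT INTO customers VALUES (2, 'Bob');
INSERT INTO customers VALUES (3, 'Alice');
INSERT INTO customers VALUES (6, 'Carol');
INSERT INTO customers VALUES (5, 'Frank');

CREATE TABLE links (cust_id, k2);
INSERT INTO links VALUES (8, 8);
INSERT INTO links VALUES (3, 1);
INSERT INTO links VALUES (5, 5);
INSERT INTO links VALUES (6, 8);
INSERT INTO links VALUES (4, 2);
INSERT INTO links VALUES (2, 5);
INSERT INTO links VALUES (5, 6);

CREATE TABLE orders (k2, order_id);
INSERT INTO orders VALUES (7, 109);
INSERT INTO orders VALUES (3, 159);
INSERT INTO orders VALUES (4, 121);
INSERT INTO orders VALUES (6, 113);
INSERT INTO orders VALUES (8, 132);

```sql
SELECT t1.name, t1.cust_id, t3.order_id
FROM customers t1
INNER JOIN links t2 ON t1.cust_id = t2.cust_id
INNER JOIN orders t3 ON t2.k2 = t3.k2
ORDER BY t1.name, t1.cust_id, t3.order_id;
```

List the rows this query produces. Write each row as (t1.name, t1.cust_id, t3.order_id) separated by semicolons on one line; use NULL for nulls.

(Carol, 6, 132); (Frank, 5, 113)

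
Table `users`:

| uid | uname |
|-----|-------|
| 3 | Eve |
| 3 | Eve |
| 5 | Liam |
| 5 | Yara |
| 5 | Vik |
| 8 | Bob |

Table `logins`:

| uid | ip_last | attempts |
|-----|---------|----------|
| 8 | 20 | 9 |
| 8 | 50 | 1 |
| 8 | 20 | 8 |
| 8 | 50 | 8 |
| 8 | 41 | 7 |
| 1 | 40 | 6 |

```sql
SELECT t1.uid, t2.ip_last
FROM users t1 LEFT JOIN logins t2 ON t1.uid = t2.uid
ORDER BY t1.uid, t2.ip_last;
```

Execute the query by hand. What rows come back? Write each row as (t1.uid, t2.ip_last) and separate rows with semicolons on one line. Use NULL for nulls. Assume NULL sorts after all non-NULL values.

(3, NULL); (3, NULL); (5, NULL); (5, NULL); (5, NULL); (8, 20); (8, 20); (8, 41); (8, 50); (8, 50)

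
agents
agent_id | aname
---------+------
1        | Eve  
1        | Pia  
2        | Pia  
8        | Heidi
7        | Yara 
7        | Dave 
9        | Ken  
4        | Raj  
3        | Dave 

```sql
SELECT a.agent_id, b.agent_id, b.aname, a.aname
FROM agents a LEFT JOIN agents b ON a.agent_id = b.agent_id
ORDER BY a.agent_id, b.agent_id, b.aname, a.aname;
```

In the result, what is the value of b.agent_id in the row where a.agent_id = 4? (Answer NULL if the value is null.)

4

LEFT JOIN keeps every row from `agents a`; unmatched rows get NULL for `agents b`'s columns.
Matching on a.agent_id = b.agent_id.
Matched pairs: 13; unmatched a rows kept: 0.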